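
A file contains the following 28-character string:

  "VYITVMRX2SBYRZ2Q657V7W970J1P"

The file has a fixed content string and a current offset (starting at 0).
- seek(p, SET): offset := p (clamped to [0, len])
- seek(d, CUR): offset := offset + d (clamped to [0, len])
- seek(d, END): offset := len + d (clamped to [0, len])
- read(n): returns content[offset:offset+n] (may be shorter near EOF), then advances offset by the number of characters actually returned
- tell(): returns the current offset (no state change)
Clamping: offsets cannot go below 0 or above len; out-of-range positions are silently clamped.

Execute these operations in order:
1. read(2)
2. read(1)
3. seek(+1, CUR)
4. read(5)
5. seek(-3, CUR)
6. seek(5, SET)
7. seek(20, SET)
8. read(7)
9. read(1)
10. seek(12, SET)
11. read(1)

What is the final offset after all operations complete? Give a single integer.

Answer: 13

Derivation:
After 1 (read(2)): returned 'VY', offset=2
After 2 (read(1)): returned 'I', offset=3
After 3 (seek(+1, CUR)): offset=4
After 4 (read(5)): returned 'VMRX2', offset=9
After 5 (seek(-3, CUR)): offset=6
After 6 (seek(5, SET)): offset=5
After 7 (seek(20, SET)): offset=20
After 8 (read(7)): returned '7W970J1', offset=27
After 9 (read(1)): returned 'P', offset=28
After 10 (seek(12, SET)): offset=12
After 11 (read(1)): returned 'R', offset=13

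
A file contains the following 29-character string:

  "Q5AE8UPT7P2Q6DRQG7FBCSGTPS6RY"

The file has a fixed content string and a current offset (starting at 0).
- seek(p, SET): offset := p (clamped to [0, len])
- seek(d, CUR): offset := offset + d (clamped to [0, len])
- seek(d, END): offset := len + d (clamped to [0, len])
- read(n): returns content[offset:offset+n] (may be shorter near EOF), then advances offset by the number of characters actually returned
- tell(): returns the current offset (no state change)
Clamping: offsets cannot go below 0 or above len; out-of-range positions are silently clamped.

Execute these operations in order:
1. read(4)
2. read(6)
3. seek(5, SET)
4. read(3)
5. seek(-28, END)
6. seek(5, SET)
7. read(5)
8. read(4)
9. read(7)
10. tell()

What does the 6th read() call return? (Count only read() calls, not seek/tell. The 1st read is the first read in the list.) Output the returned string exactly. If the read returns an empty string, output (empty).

After 1 (read(4)): returned 'Q5AE', offset=4
After 2 (read(6)): returned '8UPT7P', offset=10
After 3 (seek(5, SET)): offset=5
After 4 (read(3)): returned 'UPT', offset=8
After 5 (seek(-28, END)): offset=1
After 6 (seek(5, SET)): offset=5
After 7 (read(5)): returned 'UPT7P', offset=10
After 8 (read(4)): returned '2Q6D', offset=14
After 9 (read(7)): returned 'RQG7FBC', offset=21
After 10 (tell()): offset=21

Answer: RQG7FBC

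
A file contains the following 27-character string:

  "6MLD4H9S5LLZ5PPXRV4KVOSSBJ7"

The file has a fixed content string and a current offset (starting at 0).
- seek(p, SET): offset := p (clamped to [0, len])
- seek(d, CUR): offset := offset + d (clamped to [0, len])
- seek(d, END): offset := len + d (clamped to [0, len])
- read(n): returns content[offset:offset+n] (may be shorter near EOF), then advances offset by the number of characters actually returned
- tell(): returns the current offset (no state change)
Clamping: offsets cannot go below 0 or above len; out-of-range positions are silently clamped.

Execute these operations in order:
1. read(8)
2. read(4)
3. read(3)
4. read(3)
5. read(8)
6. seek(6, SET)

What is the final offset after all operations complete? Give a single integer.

Answer: 6

Derivation:
After 1 (read(8)): returned '6MLD4H9S', offset=8
After 2 (read(4)): returned '5LLZ', offset=12
After 3 (read(3)): returned '5PP', offset=15
After 4 (read(3)): returned 'XRV', offset=18
After 5 (read(8)): returned '4KVOSSBJ', offset=26
After 6 (seek(6, SET)): offset=6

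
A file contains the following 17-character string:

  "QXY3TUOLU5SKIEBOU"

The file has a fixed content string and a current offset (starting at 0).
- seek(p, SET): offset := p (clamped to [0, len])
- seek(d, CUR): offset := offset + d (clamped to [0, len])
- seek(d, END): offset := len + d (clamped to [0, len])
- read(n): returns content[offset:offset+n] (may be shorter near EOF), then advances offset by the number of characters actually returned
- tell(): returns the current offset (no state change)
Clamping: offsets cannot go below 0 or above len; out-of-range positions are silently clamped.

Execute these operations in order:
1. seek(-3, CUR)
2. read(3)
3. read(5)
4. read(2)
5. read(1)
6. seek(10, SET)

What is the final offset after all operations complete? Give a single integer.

After 1 (seek(-3, CUR)): offset=0
After 2 (read(3)): returned 'QXY', offset=3
After 3 (read(5)): returned '3TUOL', offset=8
After 4 (read(2)): returned 'U5', offset=10
After 5 (read(1)): returned 'S', offset=11
After 6 (seek(10, SET)): offset=10

Answer: 10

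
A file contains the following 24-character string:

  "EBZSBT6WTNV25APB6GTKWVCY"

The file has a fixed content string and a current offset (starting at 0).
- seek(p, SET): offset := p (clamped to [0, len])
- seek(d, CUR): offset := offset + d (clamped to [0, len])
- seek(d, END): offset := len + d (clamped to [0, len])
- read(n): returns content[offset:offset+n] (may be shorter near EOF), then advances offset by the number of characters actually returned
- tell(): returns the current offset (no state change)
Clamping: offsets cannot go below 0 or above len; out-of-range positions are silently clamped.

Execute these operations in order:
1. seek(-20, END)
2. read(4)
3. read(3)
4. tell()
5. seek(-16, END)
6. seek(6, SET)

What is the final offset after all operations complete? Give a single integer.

Answer: 6

Derivation:
After 1 (seek(-20, END)): offset=4
After 2 (read(4)): returned 'BT6W', offset=8
After 3 (read(3)): returned 'TNV', offset=11
After 4 (tell()): offset=11
After 5 (seek(-16, END)): offset=8
After 6 (seek(6, SET)): offset=6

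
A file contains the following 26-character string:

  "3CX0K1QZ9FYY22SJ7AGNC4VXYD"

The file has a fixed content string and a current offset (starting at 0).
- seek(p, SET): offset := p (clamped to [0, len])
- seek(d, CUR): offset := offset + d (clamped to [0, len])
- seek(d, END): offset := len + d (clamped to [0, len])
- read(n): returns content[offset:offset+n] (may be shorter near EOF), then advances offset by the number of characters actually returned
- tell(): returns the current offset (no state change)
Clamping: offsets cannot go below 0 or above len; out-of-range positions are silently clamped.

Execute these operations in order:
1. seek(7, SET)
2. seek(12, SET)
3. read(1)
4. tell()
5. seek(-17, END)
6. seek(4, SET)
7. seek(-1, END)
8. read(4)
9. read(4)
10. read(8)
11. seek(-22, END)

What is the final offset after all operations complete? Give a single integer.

Answer: 4

Derivation:
After 1 (seek(7, SET)): offset=7
After 2 (seek(12, SET)): offset=12
After 3 (read(1)): returned '2', offset=13
After 4 (tell()): offset=13
After 5 (seek(-17, END)): offset=9
After 6 (seek(4, SET)): offset=4
After 7 (seek(-1, END)): offset=25
After 8 (read(4)): returned 'D', offset=26
After 9 (read(4)): returned '', offset=26
After 10 (read(8)): returned '', offset=26
After 11 (seek(-22, END)): offset=4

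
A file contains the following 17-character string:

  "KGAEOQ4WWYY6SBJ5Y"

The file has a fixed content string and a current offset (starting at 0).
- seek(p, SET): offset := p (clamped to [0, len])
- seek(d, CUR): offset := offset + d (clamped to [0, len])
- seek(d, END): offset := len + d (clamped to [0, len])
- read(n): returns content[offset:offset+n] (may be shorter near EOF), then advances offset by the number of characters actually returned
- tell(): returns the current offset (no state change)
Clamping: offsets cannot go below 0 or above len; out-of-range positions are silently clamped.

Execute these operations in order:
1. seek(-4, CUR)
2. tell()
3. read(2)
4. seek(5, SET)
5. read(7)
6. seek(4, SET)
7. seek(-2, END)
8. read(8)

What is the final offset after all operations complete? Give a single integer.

After 1 (seek(-4, CUR)): offset=0
After 2 (tell()): offset=0
After 3 (read(2)): returned 'KG', offset=2
After 4 (seek(5, SET)): offset=5
After 5 (read(7)): returned 'Q4WWYY6', offset=12
After 6 (seek(4, SET)): offset=4
After 7 (seek(-2, END)): offset=15
After 8 (read(8)): returned '5Y', offset=17

Answer: 17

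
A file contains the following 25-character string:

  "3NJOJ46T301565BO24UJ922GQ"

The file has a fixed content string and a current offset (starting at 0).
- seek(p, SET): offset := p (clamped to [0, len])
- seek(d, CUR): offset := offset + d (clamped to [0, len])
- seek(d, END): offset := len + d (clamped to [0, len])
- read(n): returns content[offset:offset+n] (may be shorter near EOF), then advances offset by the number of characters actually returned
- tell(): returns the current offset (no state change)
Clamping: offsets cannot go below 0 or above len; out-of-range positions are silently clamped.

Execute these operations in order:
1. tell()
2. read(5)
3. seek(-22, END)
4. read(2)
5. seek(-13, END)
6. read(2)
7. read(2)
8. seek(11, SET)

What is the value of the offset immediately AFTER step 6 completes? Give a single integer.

After 1 (tell()): offset=0
After 2 (read(5)): returned '3NJOJ', offset=5
After 3 (seek(-22, END)): offset=3
After 4 (read(2)): returned 'OJ', offset=5
After 5 (seek(-13, END)): offset=12
After 6 (read(2)): returned '65', offset=14

Answer: 14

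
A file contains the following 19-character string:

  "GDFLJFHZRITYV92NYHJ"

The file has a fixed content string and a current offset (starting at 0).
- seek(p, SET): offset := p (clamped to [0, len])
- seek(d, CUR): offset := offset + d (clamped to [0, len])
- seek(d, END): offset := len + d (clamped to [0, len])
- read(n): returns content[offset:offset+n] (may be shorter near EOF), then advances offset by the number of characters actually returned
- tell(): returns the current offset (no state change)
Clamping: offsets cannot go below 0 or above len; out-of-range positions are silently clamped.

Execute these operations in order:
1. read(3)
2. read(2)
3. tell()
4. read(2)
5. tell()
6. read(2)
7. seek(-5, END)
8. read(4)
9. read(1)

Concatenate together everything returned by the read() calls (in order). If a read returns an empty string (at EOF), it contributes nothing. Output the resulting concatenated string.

After 1 (read(3)): returned 'GDF', offset=3
After 2 (read(2)): returned 'LJ', offset=5
After 3 (tell()): offset=5
After 4 (read(2)): returned 'FH', offset=7
After 5 (tell()): offset=7
After 6 (read(2)): returned 'ZR', offset=9
After 7 (seek(-5, END)): offset=14
After 8 (read(4)): returned '2NYH', offset=18
After 9 (read(1)): returned 'J', offset=19

Answer: GDFLJFHZR2NYHJ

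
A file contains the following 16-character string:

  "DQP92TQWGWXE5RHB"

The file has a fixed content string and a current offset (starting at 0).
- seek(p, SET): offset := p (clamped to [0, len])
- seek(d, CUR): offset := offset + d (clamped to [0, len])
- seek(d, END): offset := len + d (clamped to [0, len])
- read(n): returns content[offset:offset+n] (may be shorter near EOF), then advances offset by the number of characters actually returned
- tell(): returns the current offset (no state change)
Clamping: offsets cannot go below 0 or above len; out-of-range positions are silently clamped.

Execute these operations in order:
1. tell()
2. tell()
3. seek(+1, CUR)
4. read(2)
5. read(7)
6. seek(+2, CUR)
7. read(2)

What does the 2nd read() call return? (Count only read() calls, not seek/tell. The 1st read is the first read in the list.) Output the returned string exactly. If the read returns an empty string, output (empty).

After 1 (tell()): offset=0
After 2 (tell()): offset=0
After 3 (seek(+1, CUR)): offset=1
After 4 (read(2)): returned 'QP', offset=3
After 5 (read(7)): returned '92TQWGW', offset=10
After 6 (seek(+2, CUR)): offset=12
After 7 (read(2)): returned '5R', offset=14

Answer: 92TQWGW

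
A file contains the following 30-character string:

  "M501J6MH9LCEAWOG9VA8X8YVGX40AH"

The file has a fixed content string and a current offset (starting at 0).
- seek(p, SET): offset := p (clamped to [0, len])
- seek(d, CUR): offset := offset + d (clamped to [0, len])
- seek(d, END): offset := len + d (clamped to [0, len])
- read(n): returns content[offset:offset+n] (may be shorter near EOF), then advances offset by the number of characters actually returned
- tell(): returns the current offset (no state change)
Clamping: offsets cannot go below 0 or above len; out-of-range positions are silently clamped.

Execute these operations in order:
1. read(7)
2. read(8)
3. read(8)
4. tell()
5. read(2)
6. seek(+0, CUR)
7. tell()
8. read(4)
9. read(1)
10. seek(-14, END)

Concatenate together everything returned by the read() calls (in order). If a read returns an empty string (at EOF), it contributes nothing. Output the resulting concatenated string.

Answer: M501J6MH9LCEAWOG9VA8X8YVGX40AH

Derivation:
After 1 (read(7)): returned 'M501J6M', offset=7
After 2 (read(8)): returned 'H9LCEAWO', offset=15
After 3 (read(8)): returned 'G9VA8X8Y', offset=23
After 4 (tell()): offset=23
After 5 (read(2)): returned 'VG', offset=25
After 6 (seek(+0, CUR)): offset=25
After 7 (tell()): offset=25
After 8 (read(4)): returned 'X40A', offset=29
After 9 (read(1)): returned 'H', offset=30
After 10 (seek(-14, END)): offset=16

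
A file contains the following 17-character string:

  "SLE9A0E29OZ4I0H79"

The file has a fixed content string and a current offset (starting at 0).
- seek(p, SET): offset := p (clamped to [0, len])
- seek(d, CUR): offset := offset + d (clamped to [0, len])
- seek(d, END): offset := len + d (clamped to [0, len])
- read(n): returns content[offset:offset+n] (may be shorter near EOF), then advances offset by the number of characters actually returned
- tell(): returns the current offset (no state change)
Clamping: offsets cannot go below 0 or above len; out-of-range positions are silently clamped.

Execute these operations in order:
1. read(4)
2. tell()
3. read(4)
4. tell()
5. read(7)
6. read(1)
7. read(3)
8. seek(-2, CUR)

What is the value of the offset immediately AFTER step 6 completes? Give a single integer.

Answer: 16

Derivation:
After 1 (read(4)): returned 'SLE9', offset=4
After 2 (tell()): offset=4
After 3 (read(4)): returned 'A0E2', offset=8
After 4 (tell()): offset=8
After 5 (read(7)): returned '9OZ4I0H', offset=15
After 6 (read(1)): returned '7', offset=16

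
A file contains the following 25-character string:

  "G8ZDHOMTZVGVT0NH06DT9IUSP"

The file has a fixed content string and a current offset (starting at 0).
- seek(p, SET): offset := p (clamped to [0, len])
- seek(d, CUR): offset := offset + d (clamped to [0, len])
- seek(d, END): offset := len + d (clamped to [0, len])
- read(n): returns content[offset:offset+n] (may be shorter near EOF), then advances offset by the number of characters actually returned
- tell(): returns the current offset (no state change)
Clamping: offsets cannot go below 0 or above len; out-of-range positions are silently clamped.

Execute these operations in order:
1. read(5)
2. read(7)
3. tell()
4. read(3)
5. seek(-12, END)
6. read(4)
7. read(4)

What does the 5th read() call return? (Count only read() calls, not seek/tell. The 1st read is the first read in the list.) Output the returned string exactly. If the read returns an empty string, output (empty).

Answer: 6DT9

Derivation:
After 1 (read(5)): returned 'G8ZDH', offset=5
After 2 (read(7)): returned 'OMTZVGV', offset=12
After 3 (tell()): offset=12
After 4 (read(3)): returned 'T0N', offset=15
After 5 (seek(-12, END)): offset=13
After 6 (read(4)): returned '0NH0', offset=17
After 7 (read(4)): returned '6DT9', offset=21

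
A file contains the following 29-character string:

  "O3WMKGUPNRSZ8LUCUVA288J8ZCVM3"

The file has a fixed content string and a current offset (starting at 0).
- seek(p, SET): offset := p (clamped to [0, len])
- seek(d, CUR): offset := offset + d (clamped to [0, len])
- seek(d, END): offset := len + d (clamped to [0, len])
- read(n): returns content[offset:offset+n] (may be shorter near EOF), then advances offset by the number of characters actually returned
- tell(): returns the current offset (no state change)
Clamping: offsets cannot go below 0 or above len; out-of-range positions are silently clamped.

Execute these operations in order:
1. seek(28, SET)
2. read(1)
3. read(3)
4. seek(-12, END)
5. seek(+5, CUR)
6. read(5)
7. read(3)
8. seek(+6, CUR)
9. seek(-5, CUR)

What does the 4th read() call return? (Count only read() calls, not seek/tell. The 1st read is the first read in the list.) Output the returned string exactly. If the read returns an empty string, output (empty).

Answer: M3

Derivation:
After 1 (seek(28, SET)): offset=28
After 2 (read(1)): returned '3', offset=29
After 3 (read(3)): returned '', offset=29
After 4 (seek(-12, END)): offset=17
After 5 (seek(+5, CUR)): offset=22
After 6 (read(5)): returned 'J8ZCV', offset=27
After 7 (read(3)): returned 'M3', offset=29
After 8 (seek(+6, CUR)): offset=29
After 9 (seek(-5, CUR)): offset=24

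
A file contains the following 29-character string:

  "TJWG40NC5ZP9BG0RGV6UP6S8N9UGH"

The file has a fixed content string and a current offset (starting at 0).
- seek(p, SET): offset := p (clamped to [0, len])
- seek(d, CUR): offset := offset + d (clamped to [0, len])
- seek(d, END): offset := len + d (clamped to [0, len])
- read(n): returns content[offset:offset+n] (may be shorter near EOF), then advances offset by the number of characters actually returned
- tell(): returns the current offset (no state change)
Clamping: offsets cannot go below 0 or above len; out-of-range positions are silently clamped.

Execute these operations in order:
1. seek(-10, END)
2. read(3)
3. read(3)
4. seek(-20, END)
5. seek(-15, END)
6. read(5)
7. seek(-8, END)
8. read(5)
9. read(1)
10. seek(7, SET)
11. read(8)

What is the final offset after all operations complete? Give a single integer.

Answer: 15

Derivation:
After 1 (seek(-10, END)): offset=19
After 2 (read(3)): returned 'UP6', offset=22
After 3 (read(3)): returned 'S8N', offset=25
After 4 (seek(-20, END)): offset=9
After 5 (seek(-15, END)): offset=14
After 6 (read(5)): returned '0RGV6', offset=19
After 7 (seek(-8, END)): offset=21
After 8 (read(5)): returned '6S8N9', offset=26
After 9 (read(1)): returned 'U', offset=27
After 10 (seek(7, SET)): offset=7
After 11 (read(8)): returned 'C5ZP9BG0', offset=15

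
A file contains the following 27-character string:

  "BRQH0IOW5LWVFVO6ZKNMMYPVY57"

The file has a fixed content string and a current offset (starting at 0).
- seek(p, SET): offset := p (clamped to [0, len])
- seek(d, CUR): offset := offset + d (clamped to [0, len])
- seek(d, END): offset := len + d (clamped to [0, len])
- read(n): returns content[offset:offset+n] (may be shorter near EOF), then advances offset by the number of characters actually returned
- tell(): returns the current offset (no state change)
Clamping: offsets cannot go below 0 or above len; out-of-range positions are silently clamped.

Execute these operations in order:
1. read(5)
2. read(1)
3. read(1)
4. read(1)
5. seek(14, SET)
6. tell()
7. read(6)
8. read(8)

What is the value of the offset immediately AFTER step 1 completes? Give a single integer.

Answer: 5

Derivation:
After 1 (read(5)): returned 'BRQH0', offset=5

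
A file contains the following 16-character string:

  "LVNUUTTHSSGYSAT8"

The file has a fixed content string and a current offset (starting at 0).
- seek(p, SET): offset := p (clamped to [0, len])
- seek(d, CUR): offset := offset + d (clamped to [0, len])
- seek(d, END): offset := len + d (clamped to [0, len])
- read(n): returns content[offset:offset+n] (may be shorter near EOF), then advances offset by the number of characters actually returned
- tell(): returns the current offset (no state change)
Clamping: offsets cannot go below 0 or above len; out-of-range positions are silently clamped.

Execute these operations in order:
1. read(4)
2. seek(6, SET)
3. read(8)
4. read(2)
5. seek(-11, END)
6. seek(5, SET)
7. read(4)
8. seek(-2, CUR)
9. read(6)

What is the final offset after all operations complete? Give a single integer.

After 1 (read(4)): returned 'LVNU', offset=4
After 2 (seek(6, SET)): offset=6
After 3 (read(8)): returned 'THSSGYSA', offset=14
After 4 (read(2)): returned 'T8', offset=16
After 5 (seek(-11, END)): offset=5
After 6 (seek(5, SET)): offset=5
After 7 (read(4)): returned 'TTHS', offset=9
After 8 (seek(-2, CUR)): offset=7
After 9 (read(6)): returned 'HSSGYS', offset=13

Answer: 13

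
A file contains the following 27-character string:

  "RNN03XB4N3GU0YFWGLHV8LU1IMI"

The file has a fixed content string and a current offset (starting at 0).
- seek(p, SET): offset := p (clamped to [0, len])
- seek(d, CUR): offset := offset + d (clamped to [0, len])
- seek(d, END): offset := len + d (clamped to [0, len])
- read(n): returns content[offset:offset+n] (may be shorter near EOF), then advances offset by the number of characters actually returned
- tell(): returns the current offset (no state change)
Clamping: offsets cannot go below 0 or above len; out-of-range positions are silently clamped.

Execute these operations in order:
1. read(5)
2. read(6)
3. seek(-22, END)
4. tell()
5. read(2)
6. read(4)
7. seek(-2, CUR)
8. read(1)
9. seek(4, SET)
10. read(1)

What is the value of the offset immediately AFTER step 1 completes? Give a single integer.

After 1 (read(5)): returned 'RNN03', offset=5

Answer: 5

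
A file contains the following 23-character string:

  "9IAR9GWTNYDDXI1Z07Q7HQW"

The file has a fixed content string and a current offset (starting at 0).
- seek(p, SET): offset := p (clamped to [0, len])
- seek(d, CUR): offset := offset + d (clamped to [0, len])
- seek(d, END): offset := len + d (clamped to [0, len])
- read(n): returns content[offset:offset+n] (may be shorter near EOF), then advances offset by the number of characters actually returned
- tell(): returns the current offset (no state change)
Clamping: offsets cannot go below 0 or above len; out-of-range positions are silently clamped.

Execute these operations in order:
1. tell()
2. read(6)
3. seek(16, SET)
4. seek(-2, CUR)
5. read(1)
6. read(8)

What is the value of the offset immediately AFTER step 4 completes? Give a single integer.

Answer: 14

Derivation:
After 1 (tell()): offset=0
After 2 (read(6)): returned '9IAR9G', offset=6
After 3 (seek(16, SET)): offset=16
After 4 (seek(-2, CUR)): offset=14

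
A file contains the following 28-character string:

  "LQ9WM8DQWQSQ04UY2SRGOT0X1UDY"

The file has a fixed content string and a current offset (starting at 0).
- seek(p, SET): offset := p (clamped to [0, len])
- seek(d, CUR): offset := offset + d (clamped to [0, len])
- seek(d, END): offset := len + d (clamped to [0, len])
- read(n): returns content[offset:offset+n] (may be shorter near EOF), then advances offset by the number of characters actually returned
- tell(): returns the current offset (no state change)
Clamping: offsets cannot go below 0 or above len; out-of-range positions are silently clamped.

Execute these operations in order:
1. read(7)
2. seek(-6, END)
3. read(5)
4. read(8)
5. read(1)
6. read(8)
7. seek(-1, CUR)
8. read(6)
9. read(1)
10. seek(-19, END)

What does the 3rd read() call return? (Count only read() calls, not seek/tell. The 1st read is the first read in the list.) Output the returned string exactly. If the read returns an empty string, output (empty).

Answer: Y

Derivation:
After 1 (read(7)): returned 'LQ9WM8D', offset=7
After 2 (seek(-6, END)): offset=22
After 3 (read(5)): returned '0X1UD', offset=27
After 4 (read(8)): returned 'Y', offset=28
After 5 (read(1)): returned '', offset=28
After 6 (read(8)): returned '', offset=28
After 7 (seek(-1, CUR)): offset=27
After 8 (read(6)): returned 'Y', offset=28
After 9 (read(1)): returned '', offset=28
After 10 (seek(-19, END)): offset=9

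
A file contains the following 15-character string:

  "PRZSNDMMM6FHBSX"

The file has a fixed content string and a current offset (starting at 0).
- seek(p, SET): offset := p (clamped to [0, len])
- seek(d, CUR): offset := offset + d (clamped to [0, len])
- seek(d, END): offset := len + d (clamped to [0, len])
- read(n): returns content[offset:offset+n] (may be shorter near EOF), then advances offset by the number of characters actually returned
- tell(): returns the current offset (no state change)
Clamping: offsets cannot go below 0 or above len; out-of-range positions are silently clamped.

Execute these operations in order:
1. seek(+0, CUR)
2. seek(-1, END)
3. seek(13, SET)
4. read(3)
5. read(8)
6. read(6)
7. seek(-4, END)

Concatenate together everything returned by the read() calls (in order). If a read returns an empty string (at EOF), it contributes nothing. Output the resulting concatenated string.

Answer: SX

Derivation:
After 1 (seek(+0, CUR)): offset=0
After 2 (seek(-1, END)): offset=14
After 3 (seek(13, SET)): offset=13
After 4 (read(3)): returned 'SX', offset=15
After 5 (read(8)): returned '', offset=15
After 6 (read(6)): returned '', offset=15
After 7 (seek(-4, END)): offset=11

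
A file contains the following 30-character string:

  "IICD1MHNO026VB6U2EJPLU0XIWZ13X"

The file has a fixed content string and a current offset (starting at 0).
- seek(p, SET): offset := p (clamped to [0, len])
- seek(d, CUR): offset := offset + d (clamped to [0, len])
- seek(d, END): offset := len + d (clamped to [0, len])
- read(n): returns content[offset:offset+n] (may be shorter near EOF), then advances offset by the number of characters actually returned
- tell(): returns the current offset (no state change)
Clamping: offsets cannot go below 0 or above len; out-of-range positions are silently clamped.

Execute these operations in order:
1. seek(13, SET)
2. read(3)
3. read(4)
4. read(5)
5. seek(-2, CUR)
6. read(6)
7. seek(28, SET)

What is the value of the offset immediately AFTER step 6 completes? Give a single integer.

After 1 (seek(13, SET)): offset=13
After 2 (read(3)): returned 'B6U', offset=16
After 3 (read(4)): returned '2EJP', offset=20
After 4 (read(5)): returned 'LU0XI', offset=25
After 5 (seek(-2, CUR)): offset=23
After 6 (read(6)): returned 'XIWZ13', offset=29

Answer: 29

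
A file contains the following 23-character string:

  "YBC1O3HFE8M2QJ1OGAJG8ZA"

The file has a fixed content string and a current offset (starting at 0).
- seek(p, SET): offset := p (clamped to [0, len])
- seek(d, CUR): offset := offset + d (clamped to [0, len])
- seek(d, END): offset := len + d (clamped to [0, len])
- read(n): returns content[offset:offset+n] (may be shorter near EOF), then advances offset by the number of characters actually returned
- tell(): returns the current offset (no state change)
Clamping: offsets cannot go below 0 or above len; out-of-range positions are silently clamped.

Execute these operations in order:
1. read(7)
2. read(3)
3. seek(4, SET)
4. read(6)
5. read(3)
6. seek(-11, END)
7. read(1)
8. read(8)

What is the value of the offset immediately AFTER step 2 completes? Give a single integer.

After 1 (read(7)): returned 'YBC1O3H', offset=7
After 2 (read(3)): returned 'FE8', offset=10

Answer: 10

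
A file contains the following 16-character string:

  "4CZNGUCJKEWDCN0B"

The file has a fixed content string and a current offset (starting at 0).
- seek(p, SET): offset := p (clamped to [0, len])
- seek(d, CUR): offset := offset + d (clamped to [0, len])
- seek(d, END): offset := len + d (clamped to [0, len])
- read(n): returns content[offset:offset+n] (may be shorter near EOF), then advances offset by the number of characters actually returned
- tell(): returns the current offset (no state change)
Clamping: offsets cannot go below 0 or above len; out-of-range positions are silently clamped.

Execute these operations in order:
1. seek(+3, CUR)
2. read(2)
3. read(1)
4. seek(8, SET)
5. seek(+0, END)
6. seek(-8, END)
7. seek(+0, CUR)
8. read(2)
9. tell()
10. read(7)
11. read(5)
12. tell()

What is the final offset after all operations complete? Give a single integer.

After 1 (seek(+3, CUR)): offset=3
After 2 (read(2)): returned 'NG', offset=5
After 3 (read(1)): returned 'U', offset=6
After 4 (seek(8, SET)): offset=8
After 5 (seek(+0, END)): offset=16
After 6 (seek(-8, END)): offset=8
After 7 (seek(+0, CUR)): offset=8
After 8 (read(2)): returned 'KE', offset=10
After 9 (tell()): offset=10
After 10 (read(7)): returned 'WDCN0B', offset=16
After 11 (read(5)): returned '', offset=16
After 12 (tell()): offset=16

Answer: 16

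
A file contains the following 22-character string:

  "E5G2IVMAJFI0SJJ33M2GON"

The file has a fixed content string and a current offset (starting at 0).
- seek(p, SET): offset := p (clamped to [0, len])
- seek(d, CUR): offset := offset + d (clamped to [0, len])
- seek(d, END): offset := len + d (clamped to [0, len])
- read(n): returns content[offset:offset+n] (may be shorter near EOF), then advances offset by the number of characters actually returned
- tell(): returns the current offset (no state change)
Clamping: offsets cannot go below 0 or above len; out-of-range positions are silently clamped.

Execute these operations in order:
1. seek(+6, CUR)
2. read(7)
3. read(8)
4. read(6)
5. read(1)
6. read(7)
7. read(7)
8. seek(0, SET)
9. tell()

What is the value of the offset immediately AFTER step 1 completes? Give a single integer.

After 1 (seek(+6, CUR)): offset=6

Answer: 6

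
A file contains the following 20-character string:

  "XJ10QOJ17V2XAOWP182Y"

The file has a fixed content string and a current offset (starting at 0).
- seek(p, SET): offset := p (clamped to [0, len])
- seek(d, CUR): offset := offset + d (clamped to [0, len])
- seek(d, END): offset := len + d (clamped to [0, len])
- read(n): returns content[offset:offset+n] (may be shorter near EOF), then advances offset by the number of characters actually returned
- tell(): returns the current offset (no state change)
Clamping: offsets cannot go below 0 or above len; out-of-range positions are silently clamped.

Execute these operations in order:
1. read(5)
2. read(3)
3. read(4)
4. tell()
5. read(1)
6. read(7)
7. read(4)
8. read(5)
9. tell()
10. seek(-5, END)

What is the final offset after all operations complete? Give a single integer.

After 1 (read(5)): returned 'XJ10Q', offset=5
After 2 (read(3)): returned 'OJ1', offset=8
After 3 (read(4)): returned '7V2X', offset=12
After 4 (tell()): offset=12
After 5 (read(1)): returned 'A', offset=13
After 6 (read(7)): returned 'OWP182Y', offset=20
After 7 (read(4)): returned '', offset=20
After 8 (read(5)): returned '', offset=20
After 9 (tell()): offset=20
After 10 (seek(-5, END)): offset=15

Answer: 15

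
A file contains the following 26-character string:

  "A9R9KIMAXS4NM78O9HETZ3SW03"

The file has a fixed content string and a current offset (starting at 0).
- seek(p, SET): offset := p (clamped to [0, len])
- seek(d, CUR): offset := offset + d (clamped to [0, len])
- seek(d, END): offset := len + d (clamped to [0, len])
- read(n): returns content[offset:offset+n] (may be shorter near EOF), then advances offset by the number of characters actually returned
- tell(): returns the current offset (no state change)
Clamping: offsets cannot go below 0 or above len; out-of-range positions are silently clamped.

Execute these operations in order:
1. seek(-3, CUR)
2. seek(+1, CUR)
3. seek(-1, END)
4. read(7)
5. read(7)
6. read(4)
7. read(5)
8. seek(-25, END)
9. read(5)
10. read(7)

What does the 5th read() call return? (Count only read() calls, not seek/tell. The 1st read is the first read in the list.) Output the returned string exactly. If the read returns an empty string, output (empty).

Answer: 9R9KI

Derivation:
After 1 (seek(-3, CUR)): offset=0
After 2 (seek(+1, CUR)): offset=1
After 3 (seek(-1, END)): offset=25
After 4 (read(7)): returned '3', offset=26
After 5 (read(7)): returned '', offset=26
After 6 (read(4)): returned '', offset=26
After 7 (read(5)): returned '', offset=26
After 8 (seek(-25, END)): offset=1
After 9 (read(5)): returned '9R9KI', offset=6
After 10 (read(7)): returned 'MAXS4NM', offset=13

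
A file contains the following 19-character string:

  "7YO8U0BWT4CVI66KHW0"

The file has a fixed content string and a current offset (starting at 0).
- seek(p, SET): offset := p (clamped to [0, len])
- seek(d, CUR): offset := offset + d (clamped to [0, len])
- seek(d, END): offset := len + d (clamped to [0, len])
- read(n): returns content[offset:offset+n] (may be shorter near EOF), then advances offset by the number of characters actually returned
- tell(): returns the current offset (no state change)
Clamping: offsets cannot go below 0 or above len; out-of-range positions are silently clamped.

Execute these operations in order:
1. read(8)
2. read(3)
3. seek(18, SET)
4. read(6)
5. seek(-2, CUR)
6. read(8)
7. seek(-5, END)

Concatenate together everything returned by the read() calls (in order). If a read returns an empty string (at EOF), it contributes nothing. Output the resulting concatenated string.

After 1 (read(8)): returned '7YO8U0BW', offset=8
After 2 (read(3)): returned 'T4C', offset=11
After 3 (seek(18, SET)): offset=18
After 4 (read(6)): returned '0', offset=19
After 5 (seek(-2, CUR)): offset=17
After 6 (read(8)): returned 'W0', offset=19
After 7 (seek(-5, END)): offset=14

Answer: 7YO8U0BWT4C0W0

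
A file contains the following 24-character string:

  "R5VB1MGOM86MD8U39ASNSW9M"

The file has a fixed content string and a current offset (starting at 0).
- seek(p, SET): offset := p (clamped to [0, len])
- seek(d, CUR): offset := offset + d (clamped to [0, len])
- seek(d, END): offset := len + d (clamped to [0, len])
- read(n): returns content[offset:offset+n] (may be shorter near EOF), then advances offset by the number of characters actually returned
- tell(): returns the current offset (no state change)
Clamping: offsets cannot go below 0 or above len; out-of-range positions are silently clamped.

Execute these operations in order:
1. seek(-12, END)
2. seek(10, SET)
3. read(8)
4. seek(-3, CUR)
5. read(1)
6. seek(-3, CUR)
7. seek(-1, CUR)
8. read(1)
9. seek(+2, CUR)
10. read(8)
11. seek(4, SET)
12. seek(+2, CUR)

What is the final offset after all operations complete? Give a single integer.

After 1 (seek(-12, END)): offset=12
After 2 (seek(10, SET)): offset=10
After 3 (read(8)): returned '6MD8U39A', offset=18
After 4 (seek(-3, CUR)): offset=15
After 5 (read(1)): returned '3', offset=16
After 6 (seek(-3, CUR)): offset=13
After 7 (seek(-1, CUR)): offset=12
After 8 (read(1)): returned 'D', offset=13
After 9 (seek(+2, CUR)): offset=15
After 10 (read(8)): returned '39ASNSW9', offset=23
After 11 (seek(4, SET)): offset=4
After 12 (seek(+2, CUR)): offset=6

Answer: 6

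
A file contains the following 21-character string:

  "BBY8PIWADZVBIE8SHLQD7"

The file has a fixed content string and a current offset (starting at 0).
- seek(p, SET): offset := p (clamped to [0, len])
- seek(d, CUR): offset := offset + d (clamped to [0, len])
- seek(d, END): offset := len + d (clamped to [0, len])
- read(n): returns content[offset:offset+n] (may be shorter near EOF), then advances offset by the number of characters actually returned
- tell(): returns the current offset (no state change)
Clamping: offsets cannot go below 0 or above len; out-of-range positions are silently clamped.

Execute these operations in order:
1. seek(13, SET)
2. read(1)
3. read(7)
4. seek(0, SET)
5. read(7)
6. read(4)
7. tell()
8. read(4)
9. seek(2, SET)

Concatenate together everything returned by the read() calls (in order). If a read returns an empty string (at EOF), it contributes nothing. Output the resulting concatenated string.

Answer: E8SHLQD7BBY8PIWADZVBIE8

Derivation:
After 1 (seek(13, SET)): offset=13
After 2 (read(1)): returned 'E', offset=14
After 3 (read(7)): returned '8SHLQD7', offset=21
After 4 (seek(0, SET)): offset=0
After 5 (read(7)): returned 'BBY8PIW', offset=7
After 6 (read(4)): returned 'ADZV', offset=11
After 7 (tell()): offset=11
After 8 (read(4)): returned 'BIE8', offset=15
After 9 (seek(2, SET)): offset=2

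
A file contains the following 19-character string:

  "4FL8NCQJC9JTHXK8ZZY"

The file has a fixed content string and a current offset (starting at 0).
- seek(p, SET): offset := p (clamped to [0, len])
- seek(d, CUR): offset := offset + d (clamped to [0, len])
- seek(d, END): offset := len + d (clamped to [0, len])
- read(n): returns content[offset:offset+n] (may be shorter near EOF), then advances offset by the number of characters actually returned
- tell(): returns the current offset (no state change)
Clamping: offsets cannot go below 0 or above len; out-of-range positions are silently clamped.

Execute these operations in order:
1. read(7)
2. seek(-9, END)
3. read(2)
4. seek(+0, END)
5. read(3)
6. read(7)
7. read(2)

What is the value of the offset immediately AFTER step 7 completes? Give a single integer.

Answer: 19

Derivation:
After 1 (read(7)): returned '4FL8NCQ', offset=7
After 2 (seek(-9, END)): offset=10
After 3 (read(2)): returned 'JT', offset=12
After 4 (seek(+0, END)): offset=19
After 5 (read(3)): returned '', offset=19
After 6 (read(7)): returned '', offset=19
After 7 (read(2)): returned '', offset=19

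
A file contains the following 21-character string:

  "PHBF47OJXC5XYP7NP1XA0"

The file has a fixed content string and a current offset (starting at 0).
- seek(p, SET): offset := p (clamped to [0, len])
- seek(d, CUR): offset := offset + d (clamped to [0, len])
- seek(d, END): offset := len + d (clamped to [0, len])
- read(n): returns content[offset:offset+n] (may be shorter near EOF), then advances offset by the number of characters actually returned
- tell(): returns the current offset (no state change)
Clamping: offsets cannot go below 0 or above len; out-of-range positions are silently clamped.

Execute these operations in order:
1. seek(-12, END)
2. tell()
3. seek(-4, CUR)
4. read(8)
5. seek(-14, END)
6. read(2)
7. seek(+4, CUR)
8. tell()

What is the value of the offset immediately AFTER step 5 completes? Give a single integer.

Answer: 7

Derivation:
After 1 (seek(-12, END)): offset=9
After 2 (tell()): offset=9
After 3 (seek(-4, CUR)): offset=5
After 4 (read(8)): returned '7OJXC5XY', offset=13
After 5 (seek(-14, END)): offset=7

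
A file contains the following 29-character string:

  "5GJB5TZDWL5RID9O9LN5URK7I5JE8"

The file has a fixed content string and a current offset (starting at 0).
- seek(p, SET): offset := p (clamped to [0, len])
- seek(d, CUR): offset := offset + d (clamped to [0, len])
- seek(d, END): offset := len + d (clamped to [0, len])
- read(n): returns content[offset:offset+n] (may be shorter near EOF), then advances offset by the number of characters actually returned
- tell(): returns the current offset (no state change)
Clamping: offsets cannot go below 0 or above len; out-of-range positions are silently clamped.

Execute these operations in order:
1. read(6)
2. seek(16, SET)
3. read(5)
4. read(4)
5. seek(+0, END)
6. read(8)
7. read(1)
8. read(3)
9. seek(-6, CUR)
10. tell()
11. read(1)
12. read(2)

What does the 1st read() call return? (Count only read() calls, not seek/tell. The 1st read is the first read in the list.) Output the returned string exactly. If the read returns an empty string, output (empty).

Answer: 5GJB5T

Derivation:
After 1 (read(6)): returned '5GJB5T', offset=6
After 2 (seek(16, SET)): offset=16
After 3 (read(5)): returned '9LN5U', offset=21
After 4 (read(4)): returned 'RK7I', offset=25
After 5 (seek(+0, END)): offset=29
After 6 (read(8)): returned '', offset=29
After 7 (read(1)): returned '', offset=29
After 8 (read(3)): returned '', offset=29
After 9 (seek(-6, CUR)): offset=23
After 10 (tell()): offset=23
After 11 (read(1)): returned '7', offset=24
After 12 (read(2)): returned 'I5', offset=26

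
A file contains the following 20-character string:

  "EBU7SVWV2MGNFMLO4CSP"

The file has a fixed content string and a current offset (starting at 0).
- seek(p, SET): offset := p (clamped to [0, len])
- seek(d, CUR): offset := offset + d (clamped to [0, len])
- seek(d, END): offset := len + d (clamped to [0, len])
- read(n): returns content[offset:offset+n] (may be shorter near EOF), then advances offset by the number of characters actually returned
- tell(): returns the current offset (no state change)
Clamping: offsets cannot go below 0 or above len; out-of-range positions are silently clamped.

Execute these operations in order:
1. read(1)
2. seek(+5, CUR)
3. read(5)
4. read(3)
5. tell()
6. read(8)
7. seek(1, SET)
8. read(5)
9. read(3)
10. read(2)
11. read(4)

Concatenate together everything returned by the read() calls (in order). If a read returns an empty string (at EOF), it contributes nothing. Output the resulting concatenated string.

Answer: EWV2MGNFMLO4CSPBU7SVWV2MGNFML

Derivation:
After 1 (read(1)): returned 'E', offset=1
After 2 (seek(+5, CUR)): offset=6
After 3 (read(5)): returned 'WV2MG', offset=11
After 4 (read(3)): returned 'NFM', offset=14
After 5 (tell()): offset=14
After 6 (read(8)): returned 'LO4CSP', offset=20
After 7 (seek(1, SET)): offset=1
After 8 (read(5)): returned 'BU7SV', offset=6
After 9 (read(3)): returned 'WV2', offset=9
After 10 (read(2)): returned 'MG', offset=11
After 11 (read(4)): returned 'NFML', offset=15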